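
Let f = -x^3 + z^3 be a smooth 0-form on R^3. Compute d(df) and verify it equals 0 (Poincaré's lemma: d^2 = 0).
d(df) = 0

Step 1: df = sum_i (∂f/∂x_i) dx_i = (-3*x^2) dx + (0) dy + (3*z^2) dz.
Step 2: Apply d again. Using the 1-form formula, the coefficient of dx ∧ dy in d(df) is ∂^2 f/∂x ∂y - ∂^2 f/∂y ∂x = (0) - (0) = 0 (equality of mixed partials for smooth f).
Similarly for dx ∧ dz and dy ∧ dz — all coefficients vanish. So d(df) = 0.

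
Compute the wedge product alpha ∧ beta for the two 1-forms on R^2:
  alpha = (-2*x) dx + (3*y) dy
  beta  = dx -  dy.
alpha ∧ beta = (2*x - 3*y) dx ∧ dy

Distribute the wedge, using dx_i ∧ dx_j = -dx_j ∧ dx_i and dx_i ∧ dx_i = 0. For each pair (i, j) with i < j, the coefficient of dx_i ∧ dx_j in alpha ∧ beta is (alpha_i * beta_j - alpha_j * beta_i). Collecting: alpha ∧ beta = (2*x - 3*y) dx ∧ dy.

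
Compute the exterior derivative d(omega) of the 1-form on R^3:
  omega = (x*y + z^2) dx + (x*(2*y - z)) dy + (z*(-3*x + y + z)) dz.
d(omega) = (-x + 2*y - z) dx ∧ dy + (-5*z) dx ∧ dz + (x + z) dy ∧ dz

For a 1-form omega = sum_i f_i dx_i, the exterior derivative is
  d(omega) = sum_{i < j} (∂f_j/∂x_i - ∂f_i/∂x_j) dx_i ∧ dx_j.
  coefficient of dx ∧ dy: ∂f_2/∂x - ∂f_1/∂y = ∂(x*(2*y - z))/∂x - ∂(x*y + z^2)/∂y = -x + 2*y - z
  coefficient of dx ∧ dz: ∂f_3/∂x - ∂f_1/∂z = ∂(z*(-3*x + y + z))/∂x - ∂(x*y + z^2)/∂z = -5*z
  coefficient of dy ∧ dz: ∂f_3/∂y - ∂f_2/∂z = ∂(z*(-3*x + y + z))/∂y - ∂(x*(2*y - z))/∂z = x + z
Assembling: d(omega) = (-x + 2*y - z) dx ∧ dy + (-5*z) dx ∧ dz + (x + z) dy ∧ dz.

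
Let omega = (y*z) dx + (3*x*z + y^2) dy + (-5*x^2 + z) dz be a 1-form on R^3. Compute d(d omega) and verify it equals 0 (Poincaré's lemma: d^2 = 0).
d(d omega) = 0

Step 1: d omega = sum_{i<j} (∂f_j/∂x_i - ∂f_i/∂x_j) dx_i ∧ dx_j:
  coeff of dx ∧ dy: 2*z
  coeff of dx ∧ dz: -10*x - y
  coeff of dy ∧ dz: -3*x
Step 2: Apply d again to each 2-form coefficient. The only possible 3-form in R^3 is dx ∧ dy ∧ dz, with coefficient
  ∂(coeff of dy∧dz)/∂x - ∂(coeff of dx∧dz)/∂y + ∂(coeff of dx∧dy)/∂z
  = ∂/∂x (-3*x) - ∂/∂y (-10*x - y) + ∂/∂z (2*z).
Each of these terms simplifies to sums of mixed partials that cancel in pairs. The result is 0 (by equality of mixed partials for smooth functions — Schwarz / Clairaut).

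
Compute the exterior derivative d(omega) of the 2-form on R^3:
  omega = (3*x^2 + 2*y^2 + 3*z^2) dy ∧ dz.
d(omega) = (6*x) dx ∧ dy ∧ dz

For a 2-form omega = sum_{i<j} g_{ij} dx_i ∧ dx_j, the exterior derivative is
  d(omega) = sum_{i<j} d(g_{ij}) ∧ dx_i ∧ dx_j = sum_{i<j, k} (∂g_{ij}/∂x_k) dx_k ∧ dx_i ∧ dx_j.
Expand each term, using dx_k ∧ dx_i ∧ dx_j = sgn(permutation) dx_{(a)} ∧ dx_{(b)} ∧ dx_{(c)} with (a < b < c) sorted:
  d(3*x^2 + 2*y^2 + 3*z^2) includes (∂/∂x)(3*x^2 + 2*y^2 + 3*z^2) dx = (6*x) dx, which multiplied by dy ∧ dz gives (6*x) dx ∧ dy ∧ dz
Collecting like 3-forms: d(omega) = (6*x) dx ∧ dy ∧ dz.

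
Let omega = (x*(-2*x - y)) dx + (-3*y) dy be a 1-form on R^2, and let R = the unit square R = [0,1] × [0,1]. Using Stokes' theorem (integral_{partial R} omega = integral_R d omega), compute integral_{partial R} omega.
integral_(partial R) omega = 1/2

Stokes: integral_partial_R omega = integral_R d omega with d omega = (∂Q/∂x - ∂P/∂y) dx ∧ dy.
  ∂Q/∂x = 0
  ∂P/∂y = -x
  integrand = ∂Q/∂x - ∂P/∂y = x.
Integrating over R: integral_0^1 integral_0^1 (x) dx dy = 1/2.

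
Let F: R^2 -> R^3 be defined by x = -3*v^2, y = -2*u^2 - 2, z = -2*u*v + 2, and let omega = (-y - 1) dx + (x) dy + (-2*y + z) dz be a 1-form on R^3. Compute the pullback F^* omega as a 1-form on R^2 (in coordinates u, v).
F^* omega = (4*v*(-2*u^2 + 4*u*v - 3)) du + (-8*u^3 - 8*u^2*v - 12*u - 6*v) dv

Using F^*(f dg) = (f ∘ F) d(g ∘ F), substitute each coordinate x_i by F_i(u, v) in f_i, and replace dx_i by d F_i = (∂F_i/∂u) du + (∂F_i/∂v) dv.
  For the x component: f_1(F) = 2*u^2 + 1; d F_1 = (0) du + (-6*v) dv
  For the y component: f_2(F) = -3*v^2; d F_2 = (-4*u) du + (0) dv
  For the z component: f_3(F) = 4*u^2 - 2*u*v + 6; d F_3 = (-2*v) du + (-2*u) dv
Combining and collecting du, dv coefficients:
  coeff of du: 4*v*(-2*u^2 + 4*u*v - 3)
  coeff of dv: -8*u^3 - 8*u^2*v - 12*u - 6*v
F^* omega = (4*v*(-2*u^2 + 4*u*v - 3)) du + (-8*u^3 - 8*u^2*v - 12*u - 6*v) dv.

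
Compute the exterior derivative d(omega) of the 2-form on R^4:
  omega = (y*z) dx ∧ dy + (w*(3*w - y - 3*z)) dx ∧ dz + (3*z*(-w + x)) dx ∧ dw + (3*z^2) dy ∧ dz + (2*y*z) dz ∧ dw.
d(omega) = (w + y) dx ∧ dy ∧ dz + (9*w - 3*x - y - 3*z) dx ∧ dz ∧ dw + (2*z) dy ∧ dz ∧ dw

For a 2-form omega = sum_{i<j} g_{ij} dx_i ∧ dx_j, the exterior derivative is
  d(omega) = sum_{i<j} d(g_{ij}) ∧ dx_i ∧ dx_j = sum_{i<j, k} (∂g_{ij}/∂x_k) dx_k ∧ dx_i ∧ dx_j.
Expand each term, using dx_k ∧ dx_i ∧ dx_j = sgn(permutation) dx_{(a)} ∧ dx_{(b)} ∧ dx_{(c)} with (a < b < c) sorted:
  d(y*z) includes (∂/∂z)(y*z) dz = (y) dz, which multiplied by dx ∧ dy gives (y) dx ∧ dy ∧ dz
  d(w*(3*w - y - 3*z)) includes (∂/∂y)(w*(3*w - y - 3*z)) dy = (-w) dy, which multiplied by dx ∧ dz gives (w) dx ∧ dy ∧ dz
  d(w*(3*w - y - 3*z)) includes (∂/∂w)(w*(3*w - y - 3*z)) dw = (6*w - y - 3*z) dw, which multiplied by dx ∧ dz gives (6*w - y - 3*z) dx ∧ dz ∧ dw
  d(3*z*(-w + x)) includes (∂/∂z)(3*z*(-w + x)) dz = (-3*w + 3*x) dz, which multiplied by dx ∧ dw gives (3*w - 3*x) dx ∧ dz ∧ dw
  d(2*y*z) includes (∂/∂y)(2*y*z) dy = (2*z) dy, which multiplied by dz ∧ dw gives (2*z) dy ∧ dz ∧ dw
Collecting like 3-forms: d(omega) = (w + y) dx ∧ dy ∧ dz + (9*w - 3*x - y - 3*z) dx ∧ dz ∧ dw + (2*z) dy ∧ dz ∧ dw.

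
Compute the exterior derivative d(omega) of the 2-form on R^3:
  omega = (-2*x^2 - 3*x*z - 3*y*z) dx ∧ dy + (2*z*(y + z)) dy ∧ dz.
d(omega) = (-3*x - 3*y) dx ∧ dy ∧ dz

For a 2-form omega = sum_{i<j} g_{ij} dx_i ∧ dx_j, the exterior derivative is
  d(omega) = sum_{i<j} d(g_{ij}) ∧ dx_i ∧ dx_j = sum_{i<j, k} (∂g_{ij}/∂x_k) dx_k ∧ dx_i ∧ dx_j.
Expand each term, using dx_k ∧ dx_i ∧ dx_j = sgn(permutation) dx_{(a)} ∧ dx_{(b)} ∧ dx_{(c)} with (a < b < c) sorted:
  d(-2*x^2 - 3*x*z - 3*y*z) includes (∂/∂z)(-2*x^2 - 3*x*z - 3*y*z) dz = (-3*x - 3*y) dz, which multiplied by dx ∧ dy gives (-3*x - 3*y) dx ∧ dy ∧ dz
Collecting like 3-forms: d(omega) = (-3*x - 3*y) dx ∧ dy ∧ dz.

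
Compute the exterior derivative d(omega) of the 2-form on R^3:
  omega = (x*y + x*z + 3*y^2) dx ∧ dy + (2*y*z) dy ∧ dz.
d(omega) = (x) dx ∧ dy ∧ dz

For a 2-form omega = sum_{i<j} g_{ij} dx_i ∧ dx_j, the exterior derivative is
  d(omega) = sum_{i<j} d(g_{ij}) ∧ dx_i ∧ dx_j = sum_{i<j, k} (∂g_{ij}/∂x_k) dx_k ∧ dx_i ∧ dx_j.
Expand each term, using dx_k ∧ dx_i ∧ dx_j = sgn(permutation) dx_{(a)} ∧ dx_{(b)} ∧ dx_{(c)} with (a < b < c) sorted:
  d(x*y + x*z + 3*y^2) includes (∂/∂z)(x*y + x*z + 3*y^2) dz = (x) dz, which multiplied by dx ∧ dy gives (x) dx ∧ dy ∧ dz
Collecting like 3-forms: d(omega) = (x) dx ∧ dy ∧ dz.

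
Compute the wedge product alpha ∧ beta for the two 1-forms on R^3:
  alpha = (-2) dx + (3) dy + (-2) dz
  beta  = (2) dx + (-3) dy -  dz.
alpha ∧ beta = (6) dx ∧ dz + (-9) dy ∧ dz

Distribute the wedge, using dx_i ∧ dx_j = -dx_j ∧ dx_i and dx_i ∧ dx_i = 0. For each pair (i, j) with i < j, the coefficient of dx_i ∧ dx_j in alpha ∧ beta is (alpha_i * beta_j - alpha_j * beta_i). Collecting: alpha ∧ beta = (6) dx ∧ dz + (-9) dy ∧ dz.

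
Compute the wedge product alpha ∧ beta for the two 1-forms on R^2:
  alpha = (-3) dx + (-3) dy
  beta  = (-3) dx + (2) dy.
alpha ∧ beta = (-15) dx ∧ dy

Distribute the wedge, using dx_i ∧ dx_j = -dx_j ∧ dx_i and dx_i ∧ dx_i = 0. For each pair (i, j) with i < j, the coefficient of dx_i ∧ dx_j in alpha ∧ beta is (alpha_i * beta_j - alpha_j * beta_i). Collecting: alpha ∧ beta = (-15) dx ∧ dy.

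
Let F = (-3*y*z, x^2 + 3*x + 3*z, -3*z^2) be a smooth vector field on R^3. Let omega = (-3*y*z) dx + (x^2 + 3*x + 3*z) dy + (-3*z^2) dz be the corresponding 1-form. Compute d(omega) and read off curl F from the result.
d(omega) = (-3) dy ∧ dz + (-3*y) dz ∧ dx + (2*x + 3*z + 3) dx ∧ dy; curl F = (-3, -3*y, 2*x + 3*z + 3)

d omega = sum_{i<j} (∂f_j/∂x_i - ∂f_i/∂x_j) dx_i ∧ dx_j. Under the identification (dy ∧ dz, dz ∧ dx, dx ∧ dy) ↔ (e_x, e_y, e_z), the coefficients are exactly the components of curl F. Compute:
  ∂R/∂y - ∂Q/∂z = (0) - (3) = -3
  ∂P/∂z - ∂R/∂x = (-3*y) - (0) = -3*y
  ∂Q/∂x - ∂P/∂y = (2*x + 3) - (-3*z) = 2*x + 3*z + 3.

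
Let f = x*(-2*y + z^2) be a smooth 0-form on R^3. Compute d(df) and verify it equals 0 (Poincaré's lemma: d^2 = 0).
d(df) = 0

Step 1: df = sum_i (∂f/∂x_i) dx_i = (-2*y + z^2) dx + (-2*x) dy + (2*x*z) dz.
Step 2: Apply d again. Using the 1-form formula, the coefficient of dx ∧ dy in d(df) is ∂^2 f/∂x ∂y - ∂^2 f/∂y ∂x = (-2) - (-2) = 0 (equality of mixed partials for smooth f).
Similarly for dx ∧ dz and dy ∧ dz — all coefficients vanish. So d(df) = 0.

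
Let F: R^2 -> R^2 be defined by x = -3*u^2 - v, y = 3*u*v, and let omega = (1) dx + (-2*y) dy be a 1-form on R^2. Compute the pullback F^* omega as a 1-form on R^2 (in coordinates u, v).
F^* omega = (6*u*(-3*v^2 - 1)) du + (-18*u^2*v - 1) dv

Using F^*(f dg) = (f ∘ F) d(g ∘ F), substitute each coordinate x_i by F_i(u, v) in f_i, and replace dx_i by d F_i = (∂F_i/∂u) du + (∂F_i/∂v) dv.
  For the x component: f_1(F) = 1; d F_1 = (-6*u) du + (-1) dv
  For the y component: f_2(F) = -6*u*v; d F_2 = (3*v) du + (3*u) dv
Combining and collecting du, dv coefficients:
  coeff of du: 6*u*(-3*v^2 - 1)
  coeff of dv: -18*u^2*v - 1
F^* omega = (6*u*(-3*v^2 - 1)) du + (-18*u^2*v - 1) dv.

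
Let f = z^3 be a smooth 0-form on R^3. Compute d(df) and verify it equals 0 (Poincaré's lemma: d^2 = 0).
d(df) = 0

Step 1: df = sum_i (∂f/∂x_i) dx_i = (0) dx + (0) dy + (3*z^2) dz.
Step 2: Apply d again. Using the 1-form formula, the coefficient of dx ∧ dy in d(df) is ∂^2 f/∂x ∂y - ∂^2 f/∂y ∂x = (0) - (0) = 0 (equality of mixed partials for smooth f).
Similarly for dx ∧ dz and dy ∧ dz — all coefficients vanish. So d(df) = 0.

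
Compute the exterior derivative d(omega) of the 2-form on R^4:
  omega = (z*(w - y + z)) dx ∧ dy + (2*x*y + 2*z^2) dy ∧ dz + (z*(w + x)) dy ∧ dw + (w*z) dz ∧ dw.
d(omega) = (w + y + 2*z) dx ∧ dy ∧ dz + (2*z) dx ∧ dy ∧ dw + (-w - x) dy ∧ dz ∧ dw

For a 2-form omega = sum_{i<j} g_{ij} dx_i ∧ dx_j, the exterior derivative is
  d(omega) = sum_{i<j} d(g_{ij}) ∧ dx_i ∧ dx_j = sum_{i<j, k} (∂g_{ij}/∂x_k) dx_k ∧ dx_i ∧ dx_j.
Expand each term, using dx_k ∧ dx_i ∧ dx_j = sgn(permutation) dx_{(a)} ∧ dx_{(b)} ∧ dx_{(c)} with (a < b < c) sorted:
  d(z*(w - y + z)) includes (∂/∂z)(z*(w - y + z)) dz = (w - y + 2*z) dz, which multiplied by dx ∧ dy gives (w - y + 2*z) dx ∧ dy ∧ dz
  d(z*(w - y + z)) includes (∂/∂w)(z*(w - y + z)) dw = (z) dw, which multiplied by dx ∧ dy gives (z) dx ∧ dy ∧ dw
  d(2*x*y + 2*z^2) includes (∂/∂x)(2*x*y + 2*z^2) dx = (2*y) dx, which multiplied by dy ∧ dz gives (2*y) dx ∧ dy ∧ dz
  d(z*(w + x)) includes (∂/∂x)(z*(w + x)) dx = (z) dx, which multiplied by dy ∧ dw gives (z) dx ∧ dy ∧ dw
  d(z*(w + x)) includes (∂/∂z)(z*(w + x)) dz = (w + x) dz, which multiplied by dy ∧ dw gives (-w - x) dy ∧ dz ∧ dw
Collecting like 3-forms: d(omega) = (w + y + 2*z) dx ∧ dy ∧ dz + (2*z) dx ∧ dy ∧ dw + (-w - x) dy ∧ dz ∧ dw.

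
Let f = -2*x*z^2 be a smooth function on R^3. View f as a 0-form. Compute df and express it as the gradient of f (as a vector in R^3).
df = (-2*z^2) dx + (0) dy + (-4*x*z) dz; grad f = (-2*z^2, 0, -4*x*z)

For a 0-form f, d f = (∂f/∂x) dx + (∂f/∂y) dy + (∂f/∂z) dz. The components of the vector representation are exactly the entries of grad f in Cartesian coordinates:
  ∂f/∂x = -2*z^2
  ∂f/∂y = 0
  ∂f/∂z = -4*x*z.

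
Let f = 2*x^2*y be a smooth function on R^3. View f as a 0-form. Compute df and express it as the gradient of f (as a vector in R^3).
df = (4*x*y) dx + (2*x^2) dy + (0) dz; grad f = (4*x*y, 2*x^2, 0)

For a 0-form f, d f = (∂f/∂x) dx + (∂f/∂y) dy + (∂f/∂z) dz. The components of the vector representation are exactly the entries of grad f in Cartesian coordinates:
  ∂f/∂x = 4*x*y
  ∂f/∂y = 2*x^2
  ∂f/∂z = 0.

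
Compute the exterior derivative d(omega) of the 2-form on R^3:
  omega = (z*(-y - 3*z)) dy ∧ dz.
d(omega) = 0

For a 2-form omega = sum_{i<j} g_{ij} dx_i ∧ dx_j, the exterior derivative is
  d(omega) = sum_{i<j} d(g_{ij}) ∧ dx_i ∧ dx_j = sum_{i<j, k} (∂g_{ij}/∂x_k) dx_k ∧ dx_i ∧ dx_j.
Expand each term, using dx_k ∧ dx_i ∧ dx_j = sgn(permutation) dx_{(a)} ∧ dx_{(b)} ∧ dx_{(c)} with (a < b < c) sorted:

Collecting like 3-forms: d(omega) = 0.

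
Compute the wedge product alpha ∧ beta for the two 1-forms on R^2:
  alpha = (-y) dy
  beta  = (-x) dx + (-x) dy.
alpha ∧ beta = (-x*y) dx ∧ dy

Distribute the wedge, using dx_i ∧ dx_j = -dx_j ∧ dx_i and dx_i ∧ dx_i = 0. For each pair (i, j) with i < j, the coefficient of dx_i ∧ dx_j in alpha ∧ beta is (alpha_i * beta_j - alpha_j * beta_i). Collecting: alpha ∧ beta = (-x*y) dx ∧ dy.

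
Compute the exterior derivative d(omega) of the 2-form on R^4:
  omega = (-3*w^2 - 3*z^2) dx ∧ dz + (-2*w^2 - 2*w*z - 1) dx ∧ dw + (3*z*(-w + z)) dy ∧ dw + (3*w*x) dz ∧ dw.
d(omega) = (-w) dx ∧ dz ∧ dw + (3*w - 6*z) dy ∧ dz ∧ dw

For a 2-form omega = sum_{i<j} g_{ij} dx_i ∧ dx_j, the exterior derivative is
  d(omega) = sum_{i<j} d(g_{ij}) ∧ dx_i ∧ dx_j = sum_{i<j, k} (∂g_{ij}/∂x_k) dx_k ∧ dx_i ∧ dx_j.
Expand each term, using dx_k ∧ dx_i ∧ dx_j = sgn(permutation) dx_{(a)} ∧ dx_{(b)} ∧ dx_{(c)} with (a < b < c) sorted:
  d(-3*w^2 - 3*z^2) includes (∂/∂w)(-3*w^2 - 3*z^2) dw = (-6*w) dw, which multiplied by dx ∧ dz gives (-6*w) dx ∧ dz ∧ dw
  d(-2*w^2 - 2*w*z - 1) includes (∂/∂z)(-2*w^2 - 2*w*z - 1) dz = (-2*w) dz, which multiplied by dx ∧ dw gives (2*w) dx ∧ dz ∧ dw
  d(3*z*(-w + z)) includes (∂/∂z)(3*z*(-w + z)) dz = (-3*w + 6*z) dz, which multiplied by dy ∧ dw gives (3*w - 6*z) dy ∧ dz ∧ dw
  d(3*w*x) includes (∂/∂x)(3*w*x) dx = (3*w) dx, which multiplied by dz ∧ dw gives (3*w) dx ∧ dz ∧ dw
Collecting like 3-forms: d(omega) = (-w) dx ∧ dz ∧ dw + (3*w - 6*z) dy ∧ dz ∧ dw.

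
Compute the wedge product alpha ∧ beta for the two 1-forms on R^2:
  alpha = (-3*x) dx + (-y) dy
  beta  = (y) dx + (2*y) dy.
alpha ∧ beta = (y*(-6*x + y)) dx ∧ dy

Distribute the wedge, using dx_i ∧ dx_j = -dx_j ∧ dx_i and dx_i ∧ dx_i = 0. For each pair (i, j) with i < j, the coefficient of dx_i ∧ dx_j in alpha ∧ beta is (alpha_i * beta_j - alpha_j * beta_i). Collecting: alpha ∧ beta = (y*(-6*x + y)) dx ∧ dy.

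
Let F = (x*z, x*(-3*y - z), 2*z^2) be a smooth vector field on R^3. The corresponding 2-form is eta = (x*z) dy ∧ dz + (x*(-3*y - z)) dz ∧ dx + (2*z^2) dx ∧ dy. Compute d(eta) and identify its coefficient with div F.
d(eta) = (-3*x + 5*z) dx ∧ dy ∧ dz; div F = -3*x + 5*z

For a 2-form in R^3 of the form above, applying d gives a 3-form with coefficient ∂P/∂x + ∂Q/∂y + ∂R/∂z:
  ∂P/∂x = z
  ∂Q/∂y = -3*x
  ∂R/∂z = 4*z
Sum = -3*x + 5*z, which is exactly div F.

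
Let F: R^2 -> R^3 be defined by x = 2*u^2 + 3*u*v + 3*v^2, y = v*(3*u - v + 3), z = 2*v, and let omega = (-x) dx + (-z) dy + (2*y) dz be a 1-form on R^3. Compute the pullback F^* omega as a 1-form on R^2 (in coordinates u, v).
F^* omega = (-8*u^3 - 18*u^2*v - 21*u*v^2 - 9*v^3 - 6*v^2) du + (-6*u^3 - 21*u^2*v - 27*u*v^2 + 6*u*v - 18*v^3 + 6*v) dv

Using F^*(f dg) = (f ∘ F) d(g ∘ F), substitute each coordinate x_i by F_i(u, v) in f_i, and replace dx_i by d F_i = (∂F_i/∂u) du + (∂F_i/∂v) dv.
  For the x component: f_1(F) = -2*u^2 - 3*u*v - 3*v^2; d F_1 = (4*u + 3*v) du + (3*u + 6*v) dv
  For the y component: f_2(F) = -2*v; d F_2 = (3*v) du + (3*u - 2*v + 3) dv
  For the z component: f_3(F) = 2*v*(3*u - v + 3); d F_3 = (0) du + (2) dv
Combining and collecting du, dv coefficients:
  coeff of du: -8*u^3 - 18*u^2*v - 21*u*v^2 - 9*v^3 - 6*v^2
  coeff of dv: -6*u^3 - 21*u^2*v - 27*u*v^2 + 6*u*v - 18*v^3 + 6*v
F^* omega = (-8*u^3 - 18*u^2*v - 21*u*v^2 - 9*v^3 - 6*v^2) du + (-6*u^3 - 21*u^2*v - 27*u*v^2 + 6*u*v - 18*v^3 + 6*v) dv.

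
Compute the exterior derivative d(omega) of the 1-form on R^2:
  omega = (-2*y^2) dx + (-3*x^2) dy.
d(omega) = (-6*x + 4*y) dx ∧ dy

For a 1-form omega = sum_i f_i dx_i, the exterior derivative is
  d(omega) = sum_{i < j} (∂f_j/∂x_i - ∂f_i/∂x_j) dx_i ∧ dx_j.
  coefficient of dx ∧ dy: ∂f_2/∂x - ∂f_1/∂y = ∂(-3*x^2)/∂x - ∂(-2*y^2)/∂y = -6*x + 4*y
Assembling: d(omega) = (-6*x + 4*y) dx ∧ dy.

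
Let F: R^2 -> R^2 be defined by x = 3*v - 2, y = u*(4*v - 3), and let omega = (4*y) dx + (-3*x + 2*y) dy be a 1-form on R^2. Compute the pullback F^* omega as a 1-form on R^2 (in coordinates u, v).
F^* omega = (32*u*v^2 - 48*u*v + 18*u - 36*v^2 + 51*v - 18) du + (4*u*(8*u*v - 6*u + 3*v - 3)) dv

Using F^*(f dg) = (f ∘ F) d(g ∘ F), substitute each coordinate x_i by F_i(u, v) in f_i, and replace dx_i by d F_i = (∂F_i/∂u) du + (∂F_i/∂v) dv.
  For the x component: f_1(F) = 4*u*(4*v - 3); d F_1 = (0) du + (3) dv
  For the y component: f_2(F) = 8*u*v - 6*u - 9*v + 6; d F_2 = (4*v - 3) du + (4*u) dv
Combining and collecting du, dv coefficients:
  coeff of du: 32*u*v^2 - 48*u*v + 18*u - 36*v^2 + 51*v - 18
  coeff of dv: 4*u*(8*u*v - 6*u + 3*v - 3)
F^* omega = (32*u*v^2 - 48*u*v + 18*u - 36*v^2 + 51*v - 18) du + (4*u*(8*u*v - 6*u + 3*v - 3)) dv.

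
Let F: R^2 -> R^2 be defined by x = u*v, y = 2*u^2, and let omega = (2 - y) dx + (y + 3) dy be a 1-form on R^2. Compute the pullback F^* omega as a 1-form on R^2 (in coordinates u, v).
F^* omega = (8*u^3 - 2*u^2*v + 12*u + 2*v) du + (2*u*(1 - u^2)) dv

Using F^*(f dg) = (f ∘ F) d(g ∘ F), substitute each coordinate x_i by F_i(u, v) in f_i, and replace dx_i by d F_i = (∂F_i/∂u) du + (∂F_i/∂v) dv.
  For the x component: f_1(F) = 2 - 2*u^2; d F_1 = (v) du + (u) dv
  For the y component: f_2(F) = 2*u^2 + 3; d F_2 = (4*u) du + (0) dv
Combining and collecting du, dv coefficients:
  coeff of du: 8*u^3 - 2*u^2*v + 12*u + 2*v
  coeff of dv: 2*u*(1 - u^2)
F^* omega = (8*u^3 - 2*u^2*v + 12*u + 2*v) du + (2*u*(1 - u^2)) dv.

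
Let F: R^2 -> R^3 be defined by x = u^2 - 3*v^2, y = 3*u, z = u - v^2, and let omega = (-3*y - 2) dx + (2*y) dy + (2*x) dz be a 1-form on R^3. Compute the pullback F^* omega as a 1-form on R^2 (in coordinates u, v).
F^* omega = (-16*u^2 + 14*u - 6*v^2) du + (2*v*(-2*u^2 + 27*u + 6*v^2 + 6)) dv

Using F^*(f dg) = (f ∘ F) d(g ∘ F), substitute each coordinate x_i by F_i(u, v) in f_i, and replace dx_i by d F_i = (∂F_i/∂u) du + (∂F_i/∂v) dv.
  For the x component: f_1(F) = -9*u - 2; d F_1 = (2*u) du + (-6*v) dv
  For the y component: f_2(F) = 6*u; d F_2 = (3) du + (0) dv
  For the z component: f_3(F) = 2*u^2 - 6*v^2; d F_3 = (1) du + (-2*v) dv
Combining and collecting du, dv coefficients:
  coeff of du: -16*u^2 + 14*u - 6*v^2
  coeff of dv: 2*v*(-2*u^2 + 27*u + 6*v^2 + 6)
F^* omega = (-16*u^2 + 14*u - 6*v^2) du + (2*v*(-2*u^2 + 27*u + 6*v^2 + 6)) dv.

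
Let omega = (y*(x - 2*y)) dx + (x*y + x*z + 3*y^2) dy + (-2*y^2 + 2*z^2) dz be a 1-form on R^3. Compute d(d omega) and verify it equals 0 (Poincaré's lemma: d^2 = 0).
d(d omega) = 0

Step 1: d omega = sum_{i<j} (∂f_j/∂x_i - ∂f_i/∂x_j) dx_i ∧ dx_j:
  coeff of dx ∧ dy: -x + 5*y + z
  coeff of dx ∧ dz: 0
  coeff of dy ∧ dz: -x - 4*y
Step 2: Apply d again to each 2-form coefficient. The only possible 3-form in R^3 is dx ∧ dy ∧ dz, with coefficient
  ∂(coeff of dy∧dz)/∂x - ∂(coeff of dx∧dz)/∂y + ∂(coeff of dx∧dy)/∂z
  = ∂/∂x (-x - 4*y) - ∂/∂y (0) + ∂/∂z (-x + 5*y + z).
Each of these terms simplifies to sums of mixed partials that cancel in pairs. The result is 0 (by equality of mixed partials for smooth functions — Schwarz / Clairaut).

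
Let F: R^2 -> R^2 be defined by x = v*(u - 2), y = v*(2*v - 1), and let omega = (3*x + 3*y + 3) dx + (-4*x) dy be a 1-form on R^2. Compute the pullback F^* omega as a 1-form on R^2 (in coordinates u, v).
F^* omega = (3*v*(u*v + 2*v^2 - 3*v + 1)) du + (3*u^2*v - 10*u*v^2 - 11*u*v + 3*u + 20*v^2 + 10*v - 6) dv

Using F^*(f dg) = (f ∘ F) d(g ∘ F), substitute each coordinate x_i by F_i(u, v) in f_i, and replace dx_i by d F_i = (∂F_i/∂u) du + (∂F_i/∂v) dv.
  For the x component: f_1(F) = 3*u*v + 6*v^2 - 9*v + 3; d F_1 = (v) du + (u - 2) dv
  For the y component: f_2(F) = 4*v*(2 - u); d F_2 = (0) du + (4*v - 1) dv
Combining and collecting du, dv coefficients:
  coeff of du: 3*v*(u*v + 2*v^2 - 3*v + 1)
  coeff of dv: 3*u^2*v - 10*u*v^2 - 11*u*v + 3*u + 20*v^2 + 10*v - 6
F^* omega = (3*v*(u*v + 2*v^2 - 3*v + 1)) du + (3*u^2*v - 10*u*v^2 - 11*u*v + 3*u + 20*v^2 + 10*v - 6) dv.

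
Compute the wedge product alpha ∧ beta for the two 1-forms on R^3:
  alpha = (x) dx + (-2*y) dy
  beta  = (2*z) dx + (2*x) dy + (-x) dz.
alpha ∧ beta = (2*x^2 + 4*y*z) dx ∧ dy + (-x^2) dx ∧ dz + (2*x*y) dy ∧ dz

Distribute the wedge, using dx_i ∧ dx_j = -dx_j ∧ dx_i and dx_i ∧ dx_i = 0. For each pair (i, j) with i < j, the coefficient of dx_i ∧ dx_j in alpha ∧ beta is (alpha_i * beta_j - alpha_j * beta_i). Collecting: alpha ∧ beta = (2*x^2 + 4*y*z) dx ∧ dy + (-x^2) dx ∧ dz + (2*x*y) dy ∧ dz.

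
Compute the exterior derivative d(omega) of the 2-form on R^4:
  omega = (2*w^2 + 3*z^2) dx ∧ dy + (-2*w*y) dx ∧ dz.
d(omega) = (2*w + 6*z) dx ∧ dy ∧ dz + (4*w) dx ∧ dy ∧ dw + (-2*y) dx ∧ dz ∧ dw

For a 2-form omega = sum_{i<j} g_{ij} dx_i ∧ dx_j, the exterior derivative is
  d(omega) = sum_{i<j} d(g_{ij}) ∧ dx_i ∧ dx_j = sum_{i<j, k} (∂g_{ij}/∂x_k) dx_k ∧ dx_i ∧ dx_j.
Expand each term, using dx_k ∧ dx_i ∧ dx_j = sgn(permutation) dx_{(a)} ∧ dx_{(b)} ∧ dx_{(c)} with (a < b < c) sorted:
  d(2*w^2 + 3*z^2) includes (∂/∂z)(2*w^2 + 3*z^2) dz = (6*z) dz, which multiplied by dx ∧ dy gives (6*z) dx ∧ dy ∧ dz
  d(2*w^2 + 3*z^2) includes (∂/∂w)(2*w^2 + 3*z^2) dw = (4*w) dw, which multiplied by dx ∧ dy gives (4*w) dx ∧ dy ∧ dw
  d(-2*w*y) includes (∂/∂y)(-2*w*y) dy = (-2*w) dy, which multiplied by dx ∧ dz gives (2*w) dx ∧ dy ∧ dz
  d(-2*w*y) includes (∂/∂w)(-2*w*y) dw = (-2*y) dw, which multiplied by dx ∧ dz gives (-2*y) dx ∧ dz ∧ dw
Collecting like 3-forms: d(omega) = (2*w + 6*z) dx ∧ dy ∧ dz + (4*w) dx ∧ dy ∧ dw + (-2*y) dx ∧ dz ∧ dw.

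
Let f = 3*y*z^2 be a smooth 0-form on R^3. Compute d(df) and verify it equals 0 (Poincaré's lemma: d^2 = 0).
d(df) = 0

Step 1: df = sum_i (∂f/∂x_i) dx_i = (0) dx + (3*z^2) dy + (6*y*z) dz.
Step 2: Apply d again. Using the 1-form formula, the coefficient of dx ∧ dy in d(df) is ∂^2 f/∂x ∂y - ∂^2 f/∂y ∂x = (0) - (0) = 0 (equality of mixed partials for smooth f).
Similarly for dx ∧ dz and dy ∧ dz — all coefficients vanish. So d(df) = 0.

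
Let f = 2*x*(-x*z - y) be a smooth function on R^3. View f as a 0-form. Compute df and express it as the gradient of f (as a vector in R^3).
df = (-4*x*z - 2*y) dx + (-2*x) dy + (-2*x^2) dz; grad f = (-4*x*z - 2*y, -2*x, -2*x^2)

For a 0-form f, d f = (∂f/∂x) dx + (∂f/∂y) dy + (∂f/∂z) dz. The components of the vector representation are exactly the entries of grad f in Cartesian coordinates:
  ∂f/∂x = -4*x*z - 2*y
  ∂f/∂y = -2*x
  ∂f/∂z = -2*x^2.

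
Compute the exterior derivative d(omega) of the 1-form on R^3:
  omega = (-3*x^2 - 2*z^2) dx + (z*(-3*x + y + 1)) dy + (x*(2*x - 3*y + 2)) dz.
d(omega) = (-3*z) dx ∧ dy + (4*x - 3*y + 4*z + 2) dx ∧ dz + (-y - 1) dy ∧ dz

For a 1-form omega = sum_i f_i dx_i, the exterior derivative is
  d(omega) = sum_{i < j} (∂f_j/∂x_i - ∂f_i/∂x_j) dx_i ∧ dx_j.
  coefficient of dx ∧ dy: ∂f_2/∂x - ∂f_1/∂y = ∂(z*(-3*x + y + 1))/∂x - ∂(-3*x^2 - 2*z^2)/∂y = -3*z
  coefficient of dx ∧ dz: ∂f_3/∂x - ∂f_1/∂z = ∂(x*(2*x - 3*y + 2))/∂x - ∂(-3*x^2 - 2*z^2)/∂z = 4*x - 3*y + 4*z + 2
  coefficient of dy ∧ dz: ∂f_3/∂y - ∂f_2/∂z = ∂(x*(2*x - 3*y + 2))/∂y - ∂(z*(-3*x + y + 1))/∂z = -y - 1
Assembling: d(omega) = (-3*z) dx ∧ dy + (4*x - 3*y + 4*z + 2) dx ∧ dz + (-y - 1) dy ∧ dz.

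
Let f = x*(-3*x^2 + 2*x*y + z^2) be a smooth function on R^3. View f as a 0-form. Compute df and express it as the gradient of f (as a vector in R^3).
df = (-9*x^2 + 4*x*y + z^2) dx + (2*x^2) dy + (2*x*z) dz; grad f = (-9*x^2 + 4*x*y + z^2, 2*x^2, 2*x*z)

For a 0-form f, d f = (∂f/∂x) dx + (∂f/∂y) dy + (∂f/∂z) dz. The components of the vector representation are exactly the entries of grad f in Cartesian coordinates:
  ∂f/∂x = -9*x^2 + 4*x*y + z^2
  ∂f/∂y = 2*x^2
  ∂f/∂z = 2*x*z.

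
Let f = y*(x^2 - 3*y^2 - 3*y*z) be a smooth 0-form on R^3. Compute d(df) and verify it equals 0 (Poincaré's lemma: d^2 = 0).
d(df) = 0

Step 1: df = sum_i (∂f/∂x_i) dx_i = (2*x*y) dx + (x^2 - 9*y^2 - 6*y*z) dy + (-3*y^2) dz.
Step 2: Apply d again. Using the 1-form formula, the coefficient of dx ∧ dy in d(df) is ∂^2 f/∂x ∂y - ∂^2 f/∂y ∂x = (2*x) - (2*x) = 0 (equality of mixed partials for smooth f).
Similarly for dx ∧ dz and dy ∧ dz — all coefficients vanish. So d(df) = 0.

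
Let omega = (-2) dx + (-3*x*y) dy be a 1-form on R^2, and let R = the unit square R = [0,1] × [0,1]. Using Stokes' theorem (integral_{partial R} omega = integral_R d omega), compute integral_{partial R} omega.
integral_(partial R) omega = -3/2

Stokes: integral_partial_R omega = integral_R d omega with d omega = (∂Q/∂x - ∂P/∂y) dx ∧ dy.
  ∂Q/∂x = -3*y
  ∂P/∂y = 0
  integrand = ∂Q/∂x - ∂P/∂y = -3*y.
Integrating over R: integral_0^1 integral_0^1 (-3*y) dx dy = -3/2.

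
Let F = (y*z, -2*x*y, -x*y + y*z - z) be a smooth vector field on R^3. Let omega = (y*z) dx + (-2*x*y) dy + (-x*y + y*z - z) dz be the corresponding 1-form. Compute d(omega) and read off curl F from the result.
d(omega) = (-x + z) dy ∧ dz + (2*y) dz ∧ dx + (-2*y - z) dx ∧ dy; curl F = (-x + z, 2*y, -2*y - z)

d omega = sum_{i<j} (∂f_j/∂x_i - ∂f_i/∂x_j) dx_i ∧ dx_j. Under the identification (dy ∧ dz, dz ∧ dx, dx ∧ dy) ↔ (e_x, e_y, e_z), the coefficients are exactly the components of curl F. Compute:
  ∂R/∂y - ∂Q/∂z = (-x + z) - (0) = -x + z
  ∂P/∂z - ∂R/∂x = (y) - (-y) = 2*y
  ∂Q/∂x - ∂P/∂y = (-2*y) - (z) = -2*y - z.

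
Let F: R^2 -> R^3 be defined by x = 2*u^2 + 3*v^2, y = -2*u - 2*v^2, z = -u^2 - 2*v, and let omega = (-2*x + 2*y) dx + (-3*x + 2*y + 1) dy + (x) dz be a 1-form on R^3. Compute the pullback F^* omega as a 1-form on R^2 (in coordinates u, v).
F^* omega = (-20*u^3 - 4*u^2 - 46*u*v^2 + 8*u + 26*v^2 - 2) du + (-4*u^2 - 8*u*v - 8*v^3 - 6*v^2 - 4*v) dv

Using F^*(f dg) = (f ∘ F) d(g ∘ F), substitute each coordinate x_i by F_i(u, v) in f_i, and replace dx_i by d F_i = (∂F_i/∂u) du + (∂F_i/∂v) dv.
  For the x component: f_1(F) = -4*u^2 - 4*u - 10*v^2; d F_1 = (4*u) du + (6*v) dv
  For the y component: f_2(F) = -6*u^2 - 4*u - 13*v^2 + 1; d F_2 = (-2) du + (-4*v) dv
  For the z component: f_3(F) = 2*u^2 + 3*v^2; d F_3 = (-2*u) du + (-2) dv
Combining and collecting du, dv coefficients:
  coeff of du: -20*u^3 - 4*u^2 - 46*u*v^2 + 8*u + 26*v^2 - 2
  coeff of dv: -4*u^2 - 8*u*v - 8*v^3 - 6*v^2 - 4*v
F^* omega = (-20*u^3 - 4*u^2 - 46*u*v^2 + 8*u + 26*v^2 - 2) du + (-4*u^2 - 8*u*v - 8*v^3 - 6*v^2 - 4*v) dv.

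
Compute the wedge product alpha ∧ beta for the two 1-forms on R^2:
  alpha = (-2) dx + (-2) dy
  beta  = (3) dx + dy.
alpha ∧ beta = (4) dx ∧ dy

Distribute the wedge, using dx_i ∧ dx_j = -dx_j ∧ dx_i and dx_i ∧ dx_i = 0. For each pair (i, j) with i < j, the coefficient of dx_i ∧ dx_j in alpha ∧ beta is (alpha_i * beta_j - alpha_j * beta_i). Collecting: alpha ∧ beta = (4) dx ∧ dy.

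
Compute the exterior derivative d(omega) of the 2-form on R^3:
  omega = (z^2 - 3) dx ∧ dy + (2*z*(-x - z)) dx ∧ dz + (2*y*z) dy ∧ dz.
d(omega) = (2*z) dx ∧ dy ∧ dz

For a 2-form omega = sum_{i<j} g_{ij} dx_i ∧ dx_j, the exterior derivative is
  d(omega) = sum_{i<j} d(g_{ij}) ∧ dx_i ∧ dx_j = sum_{i<j, k} (∂g_{ij}/∂x_k) dx_k ∧ dx_i ∧ dx_j.
Expand each term, using dx_k ∧ dx_i ∧ dx_j = sgn(permutation) dx_{(a)} ∧ dx_{(b)} ∧ dx_{(c)} with (a < b < c) sorted:
  d(z^2 - 3) includes (∂/∂z)(z^2 - 3) dz = (2*z) dz, which multiplied by dx ∧ dy gives (2*z) dx ∧ dy ∧ dz
Collecting like 3-forms: d(omega) = (2*z) dx ∧ dy ∧ dz.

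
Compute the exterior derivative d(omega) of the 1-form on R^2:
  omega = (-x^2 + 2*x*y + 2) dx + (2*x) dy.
d(omega) = (2 - 2*x) dx ∧ dy

For a 1-form omega = sum_i f_i dx_i, the exterior derivative is
  d(omega) = sum_{i < j} (∂f_j/∂x_i - ∂f_i/∂x_j) dx_i ∧ dx_j.
  coefficient of dx ∧ dy: ∂f_2/∂x - ∂f_1/∂y = ∂(2*x)/∂x - ∂(-x^2 + 2*x*y + 2)/∂y = 2 - 2*x
Assembling: d(omega) = (2 - 2*x) dx ∧ dy.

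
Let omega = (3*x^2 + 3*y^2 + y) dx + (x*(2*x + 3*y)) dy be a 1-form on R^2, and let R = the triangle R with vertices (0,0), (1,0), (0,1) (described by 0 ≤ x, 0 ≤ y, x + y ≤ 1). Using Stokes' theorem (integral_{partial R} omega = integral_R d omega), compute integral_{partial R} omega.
integral_(partial R) omega = -1/3

Stokes: integral_partial_R omega = integral_R d omega with d omega = (∂Q/∂x - ∂P/∂y) dx ∧ dy.
  ∂Q/∂x = 4*x + 3*y
  ∂P/∂y = 6*y + 1
  integrand = ∂Q/∂x - ∂P/∂y = 4*x - 3*y - 1.
Integrating over R: integral_0^1 integral_0^{1-x} (4*x - 3*y - 1) dy dx = -1/3.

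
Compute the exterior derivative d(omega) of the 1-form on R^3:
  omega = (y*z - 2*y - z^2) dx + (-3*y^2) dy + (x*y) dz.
d(omega) = (2 - z) dx ∧ dy + (2*z) dx ∧ dz + (x) dy ∧ dz

For a 1-form omega = sum_i f_i dx_i, the exterior derivative is
  d(omega) = sum_{i < j} (∂f_j/∂x_i - ∂f_i/∂x_j) dx_i ∧ dx_j.
  coefficient of dx ∧ dy: ∂f_2/∂x - ∂f_1/∂y = ∂(-3*y^2)/∂x - ∂(y*z - 2*y - z^2)/∂y = 2 - z
  coefficient of dx ∧ dz: ∂f_3/∂x - ∂f_1/∂z = ∂(x*y)/∂x - ∂(y*z - 2*y - z^2)/∂z = 2*z
  coefficient of dy ∧ dz: ∂f_3/∂y - ∂f_2/∂z = ∂(x*y)/∂y - ∂(-3*y^2)/∂z = x
Assembling: d(omega) = (2 - z) dx ∧ dy + (2*z) dx ∧ dz + (x) dy ∧ dz.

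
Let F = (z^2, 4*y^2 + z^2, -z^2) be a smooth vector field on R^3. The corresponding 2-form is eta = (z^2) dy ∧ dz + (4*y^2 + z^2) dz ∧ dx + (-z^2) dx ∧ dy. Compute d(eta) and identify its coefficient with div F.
d(eta) = (8*y - 2*z) dx ∧ dy ∧ dz; div F = 8*y - 2*z

For a 2-form in R^3 of the form above, applying d gives a 3-form with coefficient ∂P/∂x + ∂Q/∂y + ∂R/∂z:
  ∂P/∂x = 0
  ∂Q/∂y = 8*y
  ∂R/∂z = -2*z
Sum = 8*y - 2*z, which is exactly div F.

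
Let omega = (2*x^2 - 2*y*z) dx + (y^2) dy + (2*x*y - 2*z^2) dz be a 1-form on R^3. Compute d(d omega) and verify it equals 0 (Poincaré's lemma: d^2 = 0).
d(d omega) = 0

Step 1: d omega = sum_{i<j} (∂f_j/∂x_i - ∂f_i/∂x_j) dx_i ∧ dx_j:
  coeff of dx ∧ dy: 2*z
  coeff of dx ∧ dz: 4*y
  coeff of dy ∧ dz: 2*x
Step 2: Apply d again to each 2-form coefficient. The only possible 3-form in R^3 is dx ∧ dy ∧ dz, with coefficient
  ∂(coeff of dy∧dz)/∂x - ∂(coeff of dx∧dz)/∂y + ∂(coeff of dx∧dy)/∂z
  = ∂/∂x (2*x) - ∂/∂y (4*y) + ∂/∂z (2*z).
Each of these terms simplifies to sums of mixed partials that cancel in pairs. The result is 0 (by equality of mixed partials for smooth functions — Schwarz / Clairaut).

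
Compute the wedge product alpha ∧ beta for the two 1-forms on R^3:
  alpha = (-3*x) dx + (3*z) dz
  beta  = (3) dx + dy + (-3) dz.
alpha ∧ beta = (-3*x) dx ∧ dy + (9*x - 9*z) dx ∧ dz + (-3*z) dy ∧ dz

Distribute the wedge, using dx_i ∧ dx_j = -dx_j ∧ dx_i and dx_i ∧ dx_i = 0. For each pair (i, j) with i < j, the coefficient of dx_i ∧ dx_j in alpha ∧ beta is (alpha_i * beta_j - alpha_j * beta_i). Collecting: alpha ∧ beta = (-3*x) dx ∧ dy + (9*x - 9*z) dx ∧ dz + (-3*z) dy ∧ dz.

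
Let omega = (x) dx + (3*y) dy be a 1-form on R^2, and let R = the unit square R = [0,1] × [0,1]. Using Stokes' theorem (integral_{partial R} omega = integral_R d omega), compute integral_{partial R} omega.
integral_(partial R) omega = 0

Stokes: integral_partial_R omega = integral_R d omega with d omega = (∂Q/∂x - ∂P/∂y) dx ∧ dy.
  ∂Q/∂x = 0
  ∂P/∂y = 0
  integrand = ∂Q/∂x - ∂P/∂y = 0.
Integrating over R: integral_0^1 integral_0^1 (0) dx dy = 0.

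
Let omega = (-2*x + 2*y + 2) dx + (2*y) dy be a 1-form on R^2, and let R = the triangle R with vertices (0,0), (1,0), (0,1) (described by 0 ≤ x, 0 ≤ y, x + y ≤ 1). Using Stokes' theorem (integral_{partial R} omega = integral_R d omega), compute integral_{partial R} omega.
integral_(partial R) omega = -1

Stokes: integral_partial_R omega = integral_R d omega with d omega = (∂Q/∂x - ∂P/∂y) dx ∧ dy.
  ∂Q/∂x = 0
  ∂P/∂y = 2
  integrand = ∂Q/∂x - ∂P/∂y = -2.
Integrating over R: integral_0^1 integral_0^{1-x} (-2) dy dx = -1.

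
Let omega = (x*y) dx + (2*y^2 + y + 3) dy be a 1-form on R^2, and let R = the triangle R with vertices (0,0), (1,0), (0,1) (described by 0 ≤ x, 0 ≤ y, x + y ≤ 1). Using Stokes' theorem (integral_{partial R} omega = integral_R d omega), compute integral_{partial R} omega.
integral_(partial R) omega = -1/6

Stokes: integral_partial_R omega = integral_R d omega with d omega = (∂Q/∂x - ∂P/∂y) dx ∧ dy.
  ∂Q/∂x = 0
  ∂P/∂y = x
  integrand = ∂Q/∂x - ∂P/∂y = -x.
Integrating over R: integral_0^1 integral_0^{1-x} (-x) dy dx = -1/6.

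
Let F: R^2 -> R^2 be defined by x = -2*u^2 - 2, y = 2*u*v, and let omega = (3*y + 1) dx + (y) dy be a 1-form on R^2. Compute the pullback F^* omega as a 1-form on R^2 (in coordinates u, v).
F^* omega = (4*u*(-6*u*v + v^2 - 1)) du + (4*u^2*v) dv

Using F^*(f dg) = (f ∘ F) d(g ∘ F), substitute each coordinate x_i by F_i(u, v) in f_i, and replace dx_i by d F_i = (∂F_i/∂u) du + (∂F_i/∂v) dv.
  For the x component: f_1(F) = 6*u*v + 1; d F_1 = (-4*u) du + (0) dv
  For the y component: f_2(F) = 2*u*v; d F_2 = (2*v) du + (2*u) dv
Combining and collecting du, dv coefficients:
  coeff of du: 4*u*(-6*u*v + v^2 - 1)
  coeff of dv: 4*u^2*v
F^* omega = (4*u*(-6*u*v + v^2 - 1)) du + (4*u^2*v) dv.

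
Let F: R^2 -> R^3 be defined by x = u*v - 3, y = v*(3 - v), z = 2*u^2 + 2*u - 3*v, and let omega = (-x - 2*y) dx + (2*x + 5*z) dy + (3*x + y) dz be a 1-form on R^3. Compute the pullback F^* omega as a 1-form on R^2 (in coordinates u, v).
F^* omega = (12*u^2*v - 5*u*v^2 + 18*u*v - 36*u + 2*v^3 - 8*v^2 + 9*v - 18) du + (-21*u^2*v + 30*u^2 - 2*u*v^2 - 29*u*v + 33*u + 33*v^2 - 42*v + 9) dv

Using F^*(f dg) = (f ∘ F) d(g ∘ F), substitute each coordinate x_i by F_i(u, v) in f_i, and replace dx_i by d F_i = (∂F_i/∂u) du + (∂F_i/∂v) dv.
  For the x component: f_1(F) = -u*v + 2*v^2 - 6*v + 3; d F_1 = (v) du + (u) dv
  For the y component: f_2(F) = 10*u^2 + 2*u*v + 10*u - 15*v - 6; d F_2 = (0) du + (3 - 2*v) dv
  For the z component: f_3(F) = 3*u*v - v^2 + 3*v - 9; d F_3 = (4*u + 2) du + (-3) dv
Combining and collecting du, dv coefficients:
  coeff of du: 12*u^2*v - 5*u*v^2 + 18*u*v - 36*u + 2*v^3 - 8*v^2 + 9*v - 18
  coeff of dv: -21*u^2*v + 30*u^2 - 2*u*v^2 - 29*u*v + 33*u + 33*v^2 - 42*v + 9
F^* omega = (12*u^2*v - 5*u*v^2 + 18*u*v - 36*u + 2*v^3 - 8*v^2 + 9*v - 18) du + (-21*u^2*v + 30*u^2 - 2*u*v^2 - 29*u*v + 33*u + 33*v^2 - 42*v + 9) dv.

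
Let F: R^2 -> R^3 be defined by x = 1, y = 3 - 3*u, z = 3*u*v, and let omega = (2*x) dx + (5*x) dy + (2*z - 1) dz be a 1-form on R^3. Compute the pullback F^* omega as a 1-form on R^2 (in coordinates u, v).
F^* omega = (18*u*v^2 - 3*v - 15) du + (3*u*(6*u*v - 1)) dv

Using F^*(f dg) = (f ∘ F) d(g ∘ F), substitute each coordinate x_i by F_i(u, v) in f_i, and replace dx_i by d F_i = (∂F_i/∂u) du + (∂F_i/∂v) dv.
  For the x component: f_1(F) = 2; d F_1 = (0) du + (0) dv
  For the y component: f_2(F) = 5; d F_2 = (-3) du + (0) dv
  For the z component: f_3(F) = 6*u*v - 1; d F_3 = (3*v) du + (3*u) dv
Combining and collecting du, dv coefficients:
  coeff of du: 18*u*v^2 - 3*v - 15
  coeff of dv: 3*u*(6*u*v - 1)
F^* omega = (18*u*v^2 - 3*v - 15) du + (3*u*(6*u*v - 1)) dv.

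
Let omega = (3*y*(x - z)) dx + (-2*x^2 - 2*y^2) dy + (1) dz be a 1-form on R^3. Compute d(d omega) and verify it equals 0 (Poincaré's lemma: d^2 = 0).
d(d omega) = 0

Step 1: d omega = sum_{i<j} (∂f_j/∂x_i - ∂f_i/∂x_j) dx_i ∧ dx_j:
  coeff of dx ∧ dy: -7*x + 3*z
  coeff of dx ∧ dz: 3*y
  coeff of dy ∧ dz: 0
Step 2: Apply d again to each 2-form coefficient. The only possible 3-form in R^3 is dx ∧ dy ∧ dz, with coefficient
  ∂(coeff of dy∧dz)/∂x - ∂(coeff of dx∧dz)/∂y + ∂(coeff of dx∧dy)/∂z
  = ∂/∂x (0) - ∂/∂y (3*y) + ∂/∂z (-7*x + 3*z).
Each of these terms simplifies to sums of mixed partials that cancel in pairs. The result is 0 (by equality of mixed partials for smooth functions — Schwarz / Clairaut).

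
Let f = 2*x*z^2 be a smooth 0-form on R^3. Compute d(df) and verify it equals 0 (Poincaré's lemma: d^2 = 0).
d(df) = 0

Step 1: df = sum_i (∂f/∂x_i) dx_i = (2*z^2) dx + (0) dy + (4*x*z) dz.
Step 2: Apply d again. Using the 1-form formula, the coefficient of dx ∧ dy in d(df) is ∂^2 f/∂x ∂y - ∂^2 f/∂y ∂x = (0) - (0) = 0 (equality of mixed partials for smooth f).
Similarly for dx ∧ dz and dy ∧ dz — all coefficients vanish. So d(df) = 0.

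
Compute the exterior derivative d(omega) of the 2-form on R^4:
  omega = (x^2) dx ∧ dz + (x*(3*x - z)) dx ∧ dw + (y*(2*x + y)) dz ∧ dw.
d(omega) = (x + 2*y) dx ∧ dz ∧ dw + (2*x + 2*y) dy ∧ dz ∧ dw

For a 2-form omega = sum_{i<j} g_{ij} dx_i ∧ dx_j, the exterior derivative is
  d(omega) = sum_{i<j} d(g_{ij}) ∧ dx_i ∧ dx_j = sum_{i<j, k} (∂g_{ij}/∂x_k) dx_k ∧ dx_i ∧ dx_j.
Expand each term, using dx_k ∧ dx_i ∧ dx_j = sgn(permutation) dx_{(a)} ∧ dx_{(b)} ∧ dx_{(c)} with (a < b < c) sorted:
  d(x*(3*x - z)) includes (∂/∂z)(x*(3*x - z)) dz = (-x) dz, which multiplied by dx ∧ dw gives (x) dx ∧ dz ∧ dw
  d(y*(2*x + y)) includes (∂/∂x)(y*(2*x + y)) dx = (2*y) dx, which multiplied by dz ∧ dw gives (2*y) dx ∧ dz ∧ dw
  d(y*(2*x + y)) includes (∂/∂y)(y*(2*x + y)) dy = (2*x + 2*y) dy, which multiplied by dz ∧ dw gives (2*x + 2*y) dy ∧ dz ∧ dw
Collecting like 3-forms: d(omega) = (x + 2*y) dx ∧ dz ∧ dw + (2*x + 2*y) dy ∧ dz ∧ dw.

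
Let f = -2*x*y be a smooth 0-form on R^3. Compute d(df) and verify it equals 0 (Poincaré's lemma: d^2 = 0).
d(df) = 0

Step 1: df = sum_i (∂f/∂x_i) dx_i = (-2*y) dx + (-2*x) dy + (0) dz.
Step 2: Apply d again. Using the 1-form formula, the coefficient of dx ∧ dy in d(df) is ∂^2 f/∂x ∂y - ∂^2 f/∂y ∂x = (-2) - (-2) = 0 (equality of mixed partials for smooth f).
Similarly for dx ∧ dz and dy ∧ dz — all coefficients vanish. So d(df) = 0.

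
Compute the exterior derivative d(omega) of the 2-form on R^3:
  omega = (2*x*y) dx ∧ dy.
d(omega) = 0

For a 2-form omega = sum_{i<j} g_{ij} dx_i ∧ dx_j, the exterior derivative is
  d(omega) = sum_{i<j} d(g_{ij}) ∧ dx_i ∧ dx_j = sum_{i<j, k} (∂g_{ij}/∂x_k) dx_k ∧ dx_i ∧ dx_j.
Expand each term, using dx_k ∧ dx_i ∧ dx_j = sgn(permutation) dx_{(a)} ∧ dx_{(b)} ∧ dx_{(c)} with (a < b < c) sorted:

Collecting like 3-forms: d(omega) = 0.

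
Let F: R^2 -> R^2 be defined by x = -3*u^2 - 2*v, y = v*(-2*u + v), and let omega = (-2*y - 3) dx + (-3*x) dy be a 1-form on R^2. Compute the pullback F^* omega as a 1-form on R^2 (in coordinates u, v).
F^* omega = (-42*u^2*v + 12*u*v^2 + 18*u - 12*v^2) du + (-18*u^3 + 18*u^2*v - 20*u*v + 16*v^2 + 6) dv

Using F^*(f dg) = (f ∘ F) d(g ∘ F), substitute each coordinate x_i by F_i(u, v) in f_i, and replace dx_i by d F_i = (∂F_i/∂u) du + (∂F_i/∂v) dv.
  For the x component: f_1(F) = 4*u*v - 2*v^2 - 3; d F_1 = (-6*u) du + (-2) dv
  For the y component: f_2(F) = 9*u^2 + 6*v; d F_2 = (-2*v) du + (-2*u + 2*v) dv
Combining and collecting du, dv coefficients:
  coeff of du: -42*u^2*v + 12*u*v^2 + 18*u - 12*v^2
  coeff of dv: -18*u^3 + 18*u^2*v - 20*u*v + 16*v^2 + 6
F^* omega = (-42*u^2*v + 12*u*v^2 + 18*u - 12*v^2) du + (-18*u^3 + 18*u^2*v - 20*u*v + 16*v^2 + 6) dv.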